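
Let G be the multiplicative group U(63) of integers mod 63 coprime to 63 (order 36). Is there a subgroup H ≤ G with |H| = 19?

No

19 does not divide |G| = 36, so by Lagrange no subgroup of order 19 exists.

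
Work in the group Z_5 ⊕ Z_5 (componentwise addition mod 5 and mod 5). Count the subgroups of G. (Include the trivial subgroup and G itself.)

|G| = 25, so by Lagrange every subgroup order divides 25. Divisors: 1, 5, 25.
Subgroups by order — order 1: 1; order 5: 6; order 25: 1.
Total: 1 + 6 + 1 = 8.

8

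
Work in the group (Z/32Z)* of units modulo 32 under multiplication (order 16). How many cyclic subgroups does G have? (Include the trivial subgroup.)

A cyclic subgroup of order d is generated by each of its φ(d) elements of order d, so the cyclic subgroups of order d number (#elements of order d)/φ(d).
Cyclic subgroups by order — order 1: 1; order 2: 3; order 4: 2; order 8: 2.
Total: 8.

8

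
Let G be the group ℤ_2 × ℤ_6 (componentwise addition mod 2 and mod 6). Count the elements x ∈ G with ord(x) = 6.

An element (a,b) has order lcm(ord(a), ord(b)); count pairs with lcm equal to 6.
Enumerating gives 6 such elements.

6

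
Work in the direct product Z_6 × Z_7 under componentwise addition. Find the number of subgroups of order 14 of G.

1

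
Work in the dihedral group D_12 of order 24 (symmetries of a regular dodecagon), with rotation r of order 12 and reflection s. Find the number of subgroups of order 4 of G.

|G| = 24 and 4 | 24, so subgroups of order 4 are possible by Lagrange.
The subgroups of order 4 are: {e, r^6, r^4s, r^10s}; {e, r^6, r^5s, r^11s}; {e, r^6, r^2s, r^8s}; {e, r^3, r^6, r^9}; … (7 in all).
So G has 7 subgroups of order 4.

7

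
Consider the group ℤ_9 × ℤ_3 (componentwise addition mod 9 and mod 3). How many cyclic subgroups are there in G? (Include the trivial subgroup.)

Group the elements of G by the cyclic subgroup they generate; each cyclic subgroup of order d accounts for φ(d) elements.
Cyclic subgroups by order — order 1: 1; order 3: 4; order 9: 3.
Total: 8.

8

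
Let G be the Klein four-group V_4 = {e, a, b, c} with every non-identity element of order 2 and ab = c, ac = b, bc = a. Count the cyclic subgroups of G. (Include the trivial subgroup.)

Each element a generates a cyclic subgroup ⟨a⟩; distinct elements may generate the same one (a cyclic group of order d has φ(d) generators).
Cyclic subgroups by order — order 1: 1; order 2: 3.
Total: 4.

4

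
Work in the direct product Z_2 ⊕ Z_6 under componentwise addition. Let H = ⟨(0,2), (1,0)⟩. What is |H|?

6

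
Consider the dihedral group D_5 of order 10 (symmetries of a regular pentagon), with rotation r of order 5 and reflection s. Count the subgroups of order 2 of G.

|G| = 10 and 2 | 10, so subgroups of order 2 are possible by Lagrange.
The subgroups of order 2 are: {e, r^2s}; {e, r^3s}; {e, r^4s}; {e, rs}; … (5 in all).
So G has 5 subgroups of order 2.

5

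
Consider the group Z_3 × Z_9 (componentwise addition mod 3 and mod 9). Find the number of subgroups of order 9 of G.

4

|G| = 27 and 9 | 27, so subgroups of order 9 are possible by Lagrange.
The subgroups of order 9 are: {(0,0), (0,1), (0,2), (0,3), (0,4), (0,5), (0,6), (0,7), (0,8)}; {(0,0), (0,3), (0,6), (1,0), (1,3), (1,6), (2,0), (2,3), (2,6)}; {(0,0), (0,3), (0,6), (1,1), (1,4), (1,7), (2,2), (2,5), (2,8)}; {(0,0), (0,3), (0,6), (1,2), (1,5), (1,8), (2,1), (2,4), (2,7)}.
So G has 4 subgroups of order 9.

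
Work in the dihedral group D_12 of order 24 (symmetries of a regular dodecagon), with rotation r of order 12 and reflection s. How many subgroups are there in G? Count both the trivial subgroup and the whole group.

34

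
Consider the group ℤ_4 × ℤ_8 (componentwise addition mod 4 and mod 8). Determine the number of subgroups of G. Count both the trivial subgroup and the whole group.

22

|G| = 32, so by Lagrange every subgroup order divides 32. Divisors: 1, 2, 4, 8, 16, 32.
Subgroups by order — order 1: 1; order 2: 3; order 4: 7; order 8: 7; order 16: 3; order 32: 1.
Total: 1 + 3 + 7 + 7 + 3 + 1 = 22.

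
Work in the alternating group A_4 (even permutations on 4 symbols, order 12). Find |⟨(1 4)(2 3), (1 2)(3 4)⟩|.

4

|⟨(1 4)(2 3)⟩| = 2 and |⟨(1 2)(3 4)⟩| = 2, so |H| is a multiple of lcm(2, 2) = 2 and divides |G| = 12.
Closing under the operation: H = {e, (1 2)(3 4), (1 3)(2 4), (1 4)(2 3)}, so |H| = 4.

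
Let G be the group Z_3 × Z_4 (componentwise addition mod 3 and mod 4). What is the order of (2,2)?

The order of (2,2) in Z_3 × Z_4 is lcm(ord(2) in Z_3, ord(2) in Z_4).
ord(2) = 3 and ord(2) = 2, so |⟨(2,2)⟩| = lcm(3, 2) = 6.

6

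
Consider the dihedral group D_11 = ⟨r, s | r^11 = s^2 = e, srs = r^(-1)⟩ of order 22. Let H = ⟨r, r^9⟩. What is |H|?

|⟨r⟩| = 11 and |⟨r^9⟩| = 11, so |H| is a multiple of lcm(11, 11) = 11 and divides |G| = 22.
Closing under the operation: H = {e, r, r^2, r^3, r^4, r^5, r^6, r^7, r^8, r^9, r^10}, so |H| = 11.

11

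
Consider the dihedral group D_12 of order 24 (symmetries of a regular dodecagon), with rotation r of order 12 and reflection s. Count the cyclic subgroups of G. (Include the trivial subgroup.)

18

A cyclic subgroup of order d is generated by each of its φ(d) elements of order d, so the cyclic subgroups of order d number (#elements of order d)/φ(d).
Cyclic subgroups by order — order 1: 1; order 2: 13; order 3: 1; order 4: 1; order 6: 1; order 12: 1.
Total: 18.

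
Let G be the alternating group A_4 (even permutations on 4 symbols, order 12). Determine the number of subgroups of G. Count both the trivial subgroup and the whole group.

|G| = 12, so by Lagrange every subgroup order divides 12. Divisors: 1, 2, 3, 4, 6, 12.
Subgroups by order — order 1: 1; order 2: 3; order 3: 4; order 4: 1; order 6: 0; order 12: 1.
Total: 1 + 3 + 4 + 1 + 0 + 1 = 10.

10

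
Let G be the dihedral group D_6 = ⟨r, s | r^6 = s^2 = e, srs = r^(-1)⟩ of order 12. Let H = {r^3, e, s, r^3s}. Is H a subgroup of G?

|H| = 4 divides |G| = 12, consistent with Lagrange.
H contains the identity, every element's inverse is in H, and H is closed under ·: it is a subgroup.

Yes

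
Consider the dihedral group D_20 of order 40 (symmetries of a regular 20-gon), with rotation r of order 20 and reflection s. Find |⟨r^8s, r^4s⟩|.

10

|⟨r^8s⟩| = 2 and |⟨r^4s⟩| = 2, so |H| is a multiple of lcm(2, 2) = 2 and divides |G| = 40.
Closing under the operation: H = {e, r^4, r^8, r^12, r^16, s, r^4s, r^8s, r^12s, r^16s}, so |H| = 10.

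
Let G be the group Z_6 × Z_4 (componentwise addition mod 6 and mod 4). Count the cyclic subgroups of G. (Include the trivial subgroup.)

12

A cyclic subgroup of order d is generated by each of its φ(d) elements of order d, so the cyclic subgroups of order d number (#elements of order d)/φ(d).
Cyclic subgroups by order — order 1: 1; order 2: 3; order 3: 1; order 4: 2; order 6: 3; order 12: 2.
Total: 12.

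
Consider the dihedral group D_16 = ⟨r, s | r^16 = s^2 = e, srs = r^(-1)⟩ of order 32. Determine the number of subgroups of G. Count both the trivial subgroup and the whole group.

36

|G| = 32, so by Lagrange every subgroup order divides 32. Divisors: 1, 2, 4, 8, 16, 32.
Subgroups by order — order 1: 1; order 2: 17; order 4: 9; order 8: 5; order 16: 3; order 32: 1.
Total: 1 + 17 + 9 + 5 + 3 + 1 = 36.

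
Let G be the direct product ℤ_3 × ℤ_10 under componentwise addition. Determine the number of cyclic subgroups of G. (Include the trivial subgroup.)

Each element a generates a cyclic subgroup ⟨a⟩; distinct elements may generate the same one (a cyclic group of order d has φ(d) generators).
Cyclic subgroups by order — order 1: 1; order 2: 1; order 3: 1; order 5: 1; order 6: 1; order 10: 1; order 15: 1; order 30: 1.
Total: 8.

8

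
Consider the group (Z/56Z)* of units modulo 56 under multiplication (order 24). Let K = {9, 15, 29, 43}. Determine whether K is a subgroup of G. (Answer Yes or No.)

The identity 1 ∉ K, so K is not a subgroup.

No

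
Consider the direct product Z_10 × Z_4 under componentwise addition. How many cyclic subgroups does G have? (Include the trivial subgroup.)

Each element a generates a cyclic subgroup ⟨a⟩; distinct elements may generate the same one (a cyclic group of order d has φ(d) generators).
Cyclic subgroups by order — order 1: 1; order 2: 3; order 4: 2; order 5: 1; order 10: 3; order 20: 2.
Total: 12.

12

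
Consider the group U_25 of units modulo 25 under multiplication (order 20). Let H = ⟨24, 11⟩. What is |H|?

10

|⟨24⟩| = 2 and |⟨11⟩| = 5, so |H| is a multiple of lcm(2, 5) = 10 and divides |G| = 20.
Closing under the operation: H = {1, 4, 6, 9, 11, 14, 16, 19, 21, 24}, so |H| = 10.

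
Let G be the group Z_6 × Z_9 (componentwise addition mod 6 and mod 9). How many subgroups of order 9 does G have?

|G| = 54 and 9 | 54, so subgroups of order 9 are possible by Lagrange.
The subgroups of order 9 are: {(0,0), (0,1), (0,2), (0,3), (0,4), (0,5), (0,6), (0,7), (0,8)}; {(0,0), (0,3), (0,6), (2,0), (2,3), (2,6), (4,0), (4,3), (4,6)}; {(0,0), (0,3), (0,6), (2,1), (2,4), (2,7), (4,2), (4,5), (4,8)}; {(0,0), (0,3), (0,6), (2,2), (2,5), (2,8), (4,1), (4,4), (4,7)}.
So G has 4 subgroups of order 9.

4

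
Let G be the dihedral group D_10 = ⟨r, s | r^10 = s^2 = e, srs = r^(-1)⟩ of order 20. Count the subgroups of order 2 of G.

11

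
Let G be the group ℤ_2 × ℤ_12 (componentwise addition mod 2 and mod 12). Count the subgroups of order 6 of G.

3

|G| = 24 and 6 | 24, so subgroups of order 6 are possible by Lagrange.
The subgroups of order 6 are: {(0,0), (0,2), (0,4), (0,6), (0,8), (0,10)}; {(0,0), (0,4), (0,8), (1,0), (1,4), (1,8)}; {(0,0), (0,4), (0,8), (1,2), (1,6), (1,10)}.
So G has 3 subgroups of order 6.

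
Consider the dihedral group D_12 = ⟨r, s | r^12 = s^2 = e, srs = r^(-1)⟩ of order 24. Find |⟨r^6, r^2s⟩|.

|⟨r^6⟩| = 2 and |⟨r^2s⟩| = 2, so |H| is a multiple of lcm(2, 2) = 2 and divides |G| = 24.
Closing under the operation: H = {e, r^6, r^2s, r^8s}, so |H| = 4.

4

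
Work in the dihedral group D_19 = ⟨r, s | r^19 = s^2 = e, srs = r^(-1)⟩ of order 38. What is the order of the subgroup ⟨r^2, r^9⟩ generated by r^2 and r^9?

|⟨r^2⟩| = 19 and |⟨r^9⟩| = 19, so |H| is a multiple of lcm(19, 19) = 19 and divides |G| = 38.
Closing under the operation: H = {e, r, r^2, r^3, r^4, r^5, r^6, r^7, r^8, r^9, r^10, r^11, r^12, r^13, r^14, r^15, r^16, r^17, r^18}, so |H| = 19.

19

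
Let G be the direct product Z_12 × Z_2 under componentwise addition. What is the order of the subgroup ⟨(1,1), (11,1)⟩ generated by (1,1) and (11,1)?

12

|⟨(1,1)⟩| = 12 and |⟨(11,1)⟩| = 12, so |H| is a multiple of lcm(12, 12) = 12 and divides |G| = 24.
Closing under the operation: H = {(0,0), (1,1), (2,0), (3,1), (4,0), (5,1), (6,0), (7,1), (8,0), (9,1), (10,0), (11,1)}, so |H| = 12.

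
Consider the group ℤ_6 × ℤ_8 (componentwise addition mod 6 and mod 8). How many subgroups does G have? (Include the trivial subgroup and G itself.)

22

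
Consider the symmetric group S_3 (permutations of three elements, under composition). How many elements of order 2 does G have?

3

The elements of order 2 are: (2 3), (1 2), (1 3).
That's 3.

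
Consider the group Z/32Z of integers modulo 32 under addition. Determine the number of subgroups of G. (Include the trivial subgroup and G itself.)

A cyclic group of order 32 has exactly one subgroup for each divisor of 32.
Divisors of 32: 1, 2, 4, 8, 16, 32.
So Z/32Z has 6 subgroups.

6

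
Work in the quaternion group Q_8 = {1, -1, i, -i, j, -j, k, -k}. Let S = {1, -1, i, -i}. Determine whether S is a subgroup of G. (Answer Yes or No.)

Yes

|S| = 4 divides |G| = 8, consistent with Lagrange.
S contains the identity, every element's inverse is in S, and S is closed under ·: it is a subgroup.
In fact S = ⟨-i⟩.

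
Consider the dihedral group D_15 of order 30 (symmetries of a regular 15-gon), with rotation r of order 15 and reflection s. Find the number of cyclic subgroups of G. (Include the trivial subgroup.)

Group the elements of G by the cyclic subgroup they generate; each cyclic subgroup of order d accounts for φ(d) elements.
Cyclic subgroups by order — order 1: 1; order 2: 15; order 3: 1; order 5: 1; order 15: 1.
Total: 19.

19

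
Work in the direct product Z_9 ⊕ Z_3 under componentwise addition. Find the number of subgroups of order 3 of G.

4

|G| = 27 and 3 | 27, so subgroups of order 3 are possible by Lagrange.
The subgroups of order 3 are: {(0,0), (0,1), (0,2)}; {(0,0), (3,0), (6,0)}; {(0,0), (3,1), (6,2)}; {(0,0), (3,2), (6,1)}.
So G has 4 subgroups of order 3.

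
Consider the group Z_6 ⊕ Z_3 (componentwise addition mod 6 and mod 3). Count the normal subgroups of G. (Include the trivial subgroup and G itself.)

12

G is abelian, so every subgroup is normal.
G has 12 subgroups in total, hence 12 normal subgroups.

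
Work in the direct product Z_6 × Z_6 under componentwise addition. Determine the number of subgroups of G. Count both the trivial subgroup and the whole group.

|G| = 36, so by Lagrange every subgroup order divides 36. Divisors: 1, 2, 3, 4, 6, 9, 12, 18, 36.
Subgroups by order — order 1: 1; order 2: 3; order 3: 4; order 4: 1; order 6: 12; order 9: 1; order 12: 4; order 18: 3; order 36: 1.
Total: 1 + 3 + 4 + 1 + 12 + 1 + 4 + 3 + 1 = 30.

30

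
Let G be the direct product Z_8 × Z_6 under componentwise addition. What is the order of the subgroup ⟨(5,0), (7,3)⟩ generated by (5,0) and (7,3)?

|⟨(5,0)⟩| = 8 and |⟨(7,3)⟩| = 8, so |H| is a multiple of lcm(8, 8) = 8 and divides |G| = 48.
Closing under the operation: H = {(0,0), (0,3), (1,0), (1,3), (2,0), (2,3), (3,0), (3,3), (4,0), (4,3), (5,0), (5,3), (6,0), (6,3), (7,0), (7,3)}, so |H| = 16.

16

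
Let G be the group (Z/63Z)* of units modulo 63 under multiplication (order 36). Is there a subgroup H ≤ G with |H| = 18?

Yes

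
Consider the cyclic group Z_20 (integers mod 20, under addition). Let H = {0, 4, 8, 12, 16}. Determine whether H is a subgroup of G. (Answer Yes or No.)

Yes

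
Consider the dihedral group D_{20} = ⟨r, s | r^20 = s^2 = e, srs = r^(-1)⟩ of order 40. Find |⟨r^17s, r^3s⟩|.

|⟨r^17s⟩| = 2 and |⟨r^3s⟩| = 2, so |H| is a multiple of lcm(2, 2) = 2 and divides |G| = 40.
Closing under the operation: H = {e, r^2, r^4, r^6, r^8, r^10, r^12, r^14, r^16, r^18, rs, r^3s, r^5s, r^7s, r^9s, r^11s, r^13s, r^15s, r^17s, r^19s}, so |H| = 20.

20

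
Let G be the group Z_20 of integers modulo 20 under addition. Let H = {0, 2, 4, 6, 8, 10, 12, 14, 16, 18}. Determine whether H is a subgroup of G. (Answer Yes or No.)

|H| = 10 divides |G| = 20, consistent with Lagrange.
H contains the identity, every element's inverse is in H, and H is closed under +: it is a subgroup.
In fact H = ⟨2⟩.

Yes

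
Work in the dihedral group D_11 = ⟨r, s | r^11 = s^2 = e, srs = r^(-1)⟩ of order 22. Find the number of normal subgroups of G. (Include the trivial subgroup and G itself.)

3

G has 14 subgroups. Checking conjugation-invariance by order — order 1: 1/1 normal; order 2: 0/11 normal; order 11: 1/1 normal; order 22: 1/1 normal.
Total normal subgroups: 3.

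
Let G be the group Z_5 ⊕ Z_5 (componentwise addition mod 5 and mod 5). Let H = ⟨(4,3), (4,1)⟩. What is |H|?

25

|⟨(4,3)⟩| = 5 and |⟨(4,1)⟩| = 5, so |H| is a multiple of lcm(5, 5) = 5 and divides |G| = 25.
Closing {(4,3), (4,1)} under the group operation gives all of G, so |H| = 25.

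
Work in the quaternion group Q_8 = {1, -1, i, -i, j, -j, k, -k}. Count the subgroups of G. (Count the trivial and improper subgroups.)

6

|G| = 8, so by Lagrange every subgroup order divides 8. Divisors: 1, 2, 4, 8.
Subgroups by order — order 1: 1; order 2: 1; order 4: 3; order 8: 1.
Total: 1 + 1 + 3 + 1 = 6.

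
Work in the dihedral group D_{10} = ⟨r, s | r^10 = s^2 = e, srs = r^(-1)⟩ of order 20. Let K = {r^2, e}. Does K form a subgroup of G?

r^2 ∈ K but its inverse r^8 ∉ K, so K is not a subgroup.

No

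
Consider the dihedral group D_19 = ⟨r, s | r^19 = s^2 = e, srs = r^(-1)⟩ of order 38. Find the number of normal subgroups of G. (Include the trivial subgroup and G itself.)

3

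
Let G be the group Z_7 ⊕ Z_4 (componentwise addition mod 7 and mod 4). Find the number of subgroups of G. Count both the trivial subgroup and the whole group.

6

|G| = 28, so by Lagrange every subgroup order divides 28. Divisors: 1, 2, 4, 7, 14, 28.
Subgroups by order — order 1: 1; order 2: 1; order 4: 1; order 7: 1; order 14: 1; order 28: 1.
Total: 1 + 1 + 1 + 1 + 1 + 1 = 6.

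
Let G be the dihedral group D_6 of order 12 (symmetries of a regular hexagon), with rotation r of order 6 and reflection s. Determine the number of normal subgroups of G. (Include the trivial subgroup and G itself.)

7

G has 16 subgroups. Checking conjugation-invariance by order — order 1: 1/1 normal; order 2: 1/7 normal; order 3: 1/1 normal; order 4: 0/3 normal; order 6: 3/3 normal; order 12: 1/1 normal.
Total normal subgroups: 7.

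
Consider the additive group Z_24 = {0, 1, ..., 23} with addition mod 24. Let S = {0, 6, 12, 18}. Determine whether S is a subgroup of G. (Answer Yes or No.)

|S| = 4 divides |G| = 24, consistent with Lagrange.
S contains the identity, every element's inverse is in S, and S is closed under +: it is a subgroup.
In fact S = ⟨18⟩.

Yes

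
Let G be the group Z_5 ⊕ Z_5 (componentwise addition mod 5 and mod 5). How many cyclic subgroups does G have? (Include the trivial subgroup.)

7

Each element a generates a cyclic subgroup ⟨a⟩; distinct elements may generate the same one (a cyclic group of order d has φ(d) generators).
Cyclic subgroups by order — order 1: 1; order 5: 6.
Total: 7.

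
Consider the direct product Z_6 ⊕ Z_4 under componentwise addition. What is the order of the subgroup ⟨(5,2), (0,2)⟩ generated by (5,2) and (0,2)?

12

|⟨(5,2)⟩| = 6 and |⟨(0,2)⟩| = 2, so |H| is a multiple of lcm(6, 2) = 6 and divides |G| = 24.
Closing under the operation: H = {(0,0), (0,2), (1,0), (1,2), (2,0), (2,2), (3,0), (3,2), (4,0), (4,2), (5,0), (5,2)}, so |H| = 12.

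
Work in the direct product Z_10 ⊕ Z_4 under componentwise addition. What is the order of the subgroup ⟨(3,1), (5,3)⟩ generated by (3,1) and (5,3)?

|⟨(3,1)⟩| = 20 and |⟨(5,3)⟩| = 4, so |H| is a multiple of lcm(20, 4) = 20 and divides |G| = 40.
Closing under the operation: H = {(0,0), (0,2), (1,1), (1,3), (2,0), (2,2), (3,1), (3,3), (4,0), (4,2), (5,1), (5,3), (6,0), (6,2), (7,1), (7,3), (8,0), (8,2), (9,1), (9,3)}, so |H| = 20.

20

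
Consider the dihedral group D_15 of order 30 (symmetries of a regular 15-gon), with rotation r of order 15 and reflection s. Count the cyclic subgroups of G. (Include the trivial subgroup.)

Group the elements of G by the cyclic subgroup they generate; each cyclic subgroup of order d accounts for φ(d) elements.
Cyclic subgroups by order — order 1: 1; order 2: 15; order 3: 1; order 5: 1; order 15: 1.
Total: 19.

19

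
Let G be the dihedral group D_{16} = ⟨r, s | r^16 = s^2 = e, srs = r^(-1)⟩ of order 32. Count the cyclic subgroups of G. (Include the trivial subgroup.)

21

Group the elements of G by the cyclic subgroup they generate; each cyclic subgroup of order d accounts for φ(d) elements.
Cyclic subgroups by order — order 1: 1; order 2: 17; order 4: 1; order 8: 1; order 16: 1.
Total: 21.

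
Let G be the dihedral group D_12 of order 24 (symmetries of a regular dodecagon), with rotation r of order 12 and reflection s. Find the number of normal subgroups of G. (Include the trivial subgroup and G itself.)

9

G has 34 subgroups. Checking conjugation-invariance by order — order 1: 1/1 normal; order 2: 1/13 normal; order 3: 1/1 normal; order 4: 1/7 normal; order 6: 1/5 normal; order 8: 0/3 normal; order 12: 3/3 normal; order 24: 1/1 normal.
Total normal subgroups: 9.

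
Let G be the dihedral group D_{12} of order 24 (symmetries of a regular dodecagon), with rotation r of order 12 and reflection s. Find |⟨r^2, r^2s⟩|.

12

|⟨r^2⟩| = 6 and |⟨r^2s⟩| = 2, so |H| is a multiple of lcm(6, 2) = 6 and divides |G| = 24.
Closing under the operation: H = {e, r^2, r^4, r^6, r^8, r^10, s, r^2s, r^4s, r^6s, r^8s, r^10s}, so |H| = 12.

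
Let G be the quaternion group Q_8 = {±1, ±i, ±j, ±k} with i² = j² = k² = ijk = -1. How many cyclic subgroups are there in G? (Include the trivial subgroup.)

5

Group the elements of G by the cyclic subgroup they generate; each cyclic subgroup of order d accounts for φ(d) elements.
Cyclic subgroups by order — order 1: 1; order 2: 1; order 4: 3.
Total: 5.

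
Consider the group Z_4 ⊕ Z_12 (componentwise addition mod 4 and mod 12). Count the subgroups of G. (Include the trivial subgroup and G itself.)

|G| = 48, so by Lagrange every subgroup order divides 48. Divisors: 1, 2, 3, 4, 6, 8, 12, 16, 24, 48.
Subgroups by order — order 1: 1; order 2: 3; order 3: 1; order 4: 7; order 6: 3; order 8: 3; order 12: 7; order 16: 1; order 24: 3; order 48: 1.
Total: 1 + 3 + 1 + 7 + 3 + 3 + 7 + 1 + 3 + 1 = 30.

30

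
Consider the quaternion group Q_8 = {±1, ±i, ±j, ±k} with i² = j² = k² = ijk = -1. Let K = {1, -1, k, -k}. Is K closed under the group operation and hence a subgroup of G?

Yes

|K| = 4 divides |G| = 8, consistent with Lagrange.
K contains the identity, every element's inverse is in K, and K is closed under ·: it is a subgroup.
In fact K = ⟨-k⟩.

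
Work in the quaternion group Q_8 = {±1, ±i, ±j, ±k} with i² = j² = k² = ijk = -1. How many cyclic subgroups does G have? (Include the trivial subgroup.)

5

A cyclic subgroup of order d is generated by each of its φ(d) elements of order d, so the cyclic subgroups of order d number (#elements of order d)/φ(d).
Cyclic subgroups by order — order 1: 1; order 2: 1; order 4: 3.
Total: 5.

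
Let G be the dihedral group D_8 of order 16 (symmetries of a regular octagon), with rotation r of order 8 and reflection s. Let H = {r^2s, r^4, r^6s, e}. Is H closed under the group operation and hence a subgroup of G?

|H| = 4 divides |G| = 16, consistent with Lagrange.
H contains the identity, every element's inverse is in H, and H is closed under ·: it is a subgroup.

Yes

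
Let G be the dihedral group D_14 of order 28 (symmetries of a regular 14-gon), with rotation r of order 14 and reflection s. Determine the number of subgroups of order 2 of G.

15

|G| = 28 and 2 | 28, so subgroups of order 2 are possible by Lagrange.
The subgroups of order 2 are: {e, r^10s}; {e, r^11s}; {e, r^12s}; {e, r^13s}; … (15 in all).
So G has 15 subgroups of order 2.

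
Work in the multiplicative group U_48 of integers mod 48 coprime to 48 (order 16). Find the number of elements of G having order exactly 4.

The elements of order 4 are: 5, 11, 13, 19, 29, 35, 37, 43.
That's 8.

8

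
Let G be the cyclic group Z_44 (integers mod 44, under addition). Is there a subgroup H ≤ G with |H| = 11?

11 | 44. A subgroup of order 11 is {0, 4, 8, 12, 16, 20, 24, 28, 32, 36, 40}.

Yes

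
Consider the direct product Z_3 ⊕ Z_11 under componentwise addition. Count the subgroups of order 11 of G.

1

|G| = 33 and 11 | 33, so subgroups of order 11 are possible by Lagrange.
The subgroups of order 11 are: {(0,0), (0,1), (0,2), (0,3), (0,4), (0,5), (0,6), (0,7), (0,8), (0,9), (0,10)}.
So G has 1 subgroup of order 11.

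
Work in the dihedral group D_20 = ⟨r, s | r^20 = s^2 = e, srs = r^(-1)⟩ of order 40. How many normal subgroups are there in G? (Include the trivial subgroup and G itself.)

9

G has 48 subgroups. Checking conjugation-invariance by order — order 1: 1/1 normal; order 2: 1/21 normal; order 4: 1/11 normal; order 5: 1/1 normal; order 8: 0/5 normal; order 10: 1/5 normal; order 20: 3/3 normal; order 40: 1/1 normal.
Total normal subgroups: 9.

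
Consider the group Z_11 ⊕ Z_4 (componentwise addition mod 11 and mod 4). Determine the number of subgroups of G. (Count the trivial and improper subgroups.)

6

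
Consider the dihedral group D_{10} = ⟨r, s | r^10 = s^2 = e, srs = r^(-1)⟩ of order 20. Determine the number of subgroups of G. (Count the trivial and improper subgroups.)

22

|G| = 20, so by Lagrange every subgroup order divides 20. Divisors: 1, 2, 4, 5, 10, 20.
Subgroups by order — order 1: 1; order 2: 11; order 4: 5; order 5: 1; order 10: 3; order 20: 1.
Total: 1 + 11 + 5 + 1 + 3 + 1 = 22.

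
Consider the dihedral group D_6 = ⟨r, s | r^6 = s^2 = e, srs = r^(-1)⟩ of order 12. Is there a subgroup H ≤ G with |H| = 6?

Yes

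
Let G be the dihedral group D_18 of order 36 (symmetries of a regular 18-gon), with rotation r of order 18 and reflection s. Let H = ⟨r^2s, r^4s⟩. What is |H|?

|⟨r^2s⟩| = 2 and |⟨r^4s⟩| = 2, so |H| is a multiple of lcm(2, 2) = 2 and divides |G| = 36.
Closing under the operation: H = {e, r^2, r^4, r^6, r^8, r^10, r^12, r^14, r^16, s, r^2s, r^4s, r^6s, r^8s, r^10s, r^12s, r^14s, r^16s}, so |H| = 18.

18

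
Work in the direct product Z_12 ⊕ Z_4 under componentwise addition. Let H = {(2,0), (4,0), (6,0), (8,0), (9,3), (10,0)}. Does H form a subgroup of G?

The identity (0,0) ∉ H, so H is not a subgroup.

No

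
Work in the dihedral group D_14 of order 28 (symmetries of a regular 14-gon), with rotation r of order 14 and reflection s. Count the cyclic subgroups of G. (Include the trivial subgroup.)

18

Each element a generates a cyclic subgroup ⟨a⟩; distinct elements may generate the same one (a cyclic group of order d has φ(d) generators).
Cyclic subgroups by order — order 1: 1; order 2: 15; order 7: 1; order 14: 1.
Total: 18.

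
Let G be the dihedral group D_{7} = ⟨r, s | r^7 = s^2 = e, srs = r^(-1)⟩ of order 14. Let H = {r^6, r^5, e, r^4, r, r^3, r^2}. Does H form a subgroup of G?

Yes

|H| = 7 divides |G| = 14, consistent with Lagrange.
H contains the identity, every element's inverse is in H, and H is closed under ·: it is a subgroup.
In fact H = ⟨r^4⟩.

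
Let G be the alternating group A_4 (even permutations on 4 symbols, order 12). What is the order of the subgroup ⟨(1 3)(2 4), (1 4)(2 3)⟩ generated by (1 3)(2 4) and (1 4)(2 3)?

|⟨(1 3)(2 4)⟩| = 2 and |⟨(1 4)(2 3)⟩| = 2, so |H| is a multiple of lcm(2, 2) = 2 and divides |G| = 12.
Closing under the operation: H = {e, (1 2)(3 4), (1 3)(2 4), (1 4)(2 3)}, so |H| = 4.

4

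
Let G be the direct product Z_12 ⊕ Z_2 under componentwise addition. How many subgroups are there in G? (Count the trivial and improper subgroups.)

16

|G| = 24, so by Lagrange every subgroup order divides 24. Divisors: 1, 2, 3, 4, 6, 8, 12, 24.
Subgroups by order — order 1: 1; order 2: 3; order 3: 1; order 4: 3; order 6: 3; order 8: 1; order 12: 3; order 24: 1.
Total: 1 + 3 + 1 + 3 + 3 + 1 + 3 + 1 = 16.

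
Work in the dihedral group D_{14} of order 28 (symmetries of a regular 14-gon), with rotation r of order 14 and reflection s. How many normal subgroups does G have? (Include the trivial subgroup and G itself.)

7

G has 28 subgroups. Checking conjugation-invariance by order — order 1: 1/1 normal; order 2: 1/15 normal; order 4: 0/7 normal; order 7: 1/1 normal; order 14: 3/3 normal; order 28: 1/1 normal.
Total normal subgroups: 7.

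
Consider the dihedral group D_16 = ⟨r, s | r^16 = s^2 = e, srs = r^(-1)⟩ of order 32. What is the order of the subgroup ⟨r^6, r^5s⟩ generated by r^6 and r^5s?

16

|⟨r^6⟩| = 8 and |⟨r^5s⟩| = 2, so |H| is a multiple of lcm(8, 2) = 8 and divides |G| = 32.
Closing under the operation: H = {e, r^2, r^4, r^6, r^8, r^10, r^12, r^14, rs, r^3s, r^5s, r^7s, r^9s, r^11s, r^13s, r^15s}, so |H| = 16.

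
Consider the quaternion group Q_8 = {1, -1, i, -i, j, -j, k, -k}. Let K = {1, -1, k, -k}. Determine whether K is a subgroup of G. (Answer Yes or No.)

Yes

|K| = 4 divides |G| = 8, consistent with Lagrange.
K contains the identity, every element's inverse is in K, and K is closed under ·: it is a subgroup.
In fact K = ⟨-k⟩.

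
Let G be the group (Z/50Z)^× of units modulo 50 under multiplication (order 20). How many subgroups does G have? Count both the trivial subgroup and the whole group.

6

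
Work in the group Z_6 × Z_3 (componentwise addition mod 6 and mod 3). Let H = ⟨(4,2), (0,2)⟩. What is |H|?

9

|⟨(4,2)⟩| = 3 and |⟨(0,2)⟩| = 3, so |H| is a multiple of lcm(3, 3) = 3 and divides |G| = 18.
Closing under the operation: H = {(0,0), (0,1), (0,2), (2,0), (2,1), (2,2), (4,0), (4,1), (4,2)}, so |H| = 9.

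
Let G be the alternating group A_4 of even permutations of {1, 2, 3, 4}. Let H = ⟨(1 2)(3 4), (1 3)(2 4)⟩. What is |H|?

4

|⟨(1 2)(3 4)⟩| = 2 and |⟨(1 3)(2 4)⟩| = 2, so |H| is a multiple of lcm(2, 2) = 2 and divides |G| = 12.
Closing under the operation: H = {e, (1 2)(3 4), (1 3)(2 4), (1 4)(2 3)}, so |H| = 4.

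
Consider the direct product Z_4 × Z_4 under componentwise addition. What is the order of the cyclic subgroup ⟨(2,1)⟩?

The order of (2,1) in Z_4 × Z_4 is lcm(ord(2) in Z_4, ord(1) in Z_4).
ord(2) = 2 and ord(1) = 4, so |⟨(2,1)⟩| = lcm(2, 4) = 4.

4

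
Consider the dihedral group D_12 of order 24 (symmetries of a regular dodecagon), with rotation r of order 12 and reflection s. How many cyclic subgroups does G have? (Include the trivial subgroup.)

A cyclic subgroup of order d is generated by each of its φ(d) elements of order d, so the cyclic subgroups of order d number (#elements of order d)/φ(d).
Cyclic subgroups by order — order 1: 1; order 2: 13; order 3: 1; order 4: 1; order 6: 1; order 12: 1.
Total: 18.

18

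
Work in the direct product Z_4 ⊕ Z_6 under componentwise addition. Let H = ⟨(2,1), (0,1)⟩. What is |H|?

12

|⟨(2,1)⟩| = 6 and |⟨(0,1)⟩| = 6, so |H| is a multiple of lcm(6, 6) = 6 and divides |G| = 24.
Closing under the operation: H = {(0,0), (0,1), (0,2), (0,3), (0,4), (0,5), (2,0), (2,1), (2,2), (2,3), (2,4), (2,5)}, so |H| = 12.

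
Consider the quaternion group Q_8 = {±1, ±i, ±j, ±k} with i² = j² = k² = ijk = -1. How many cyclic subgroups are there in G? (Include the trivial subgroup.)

5

Each element a generates a cyclic subgroup ⟨a⟩; distinct elements may generate the same one (a cyclic group of order d has φ(d) generators).
Cyclic subgroups by order — order 1: 1; order 2: 1; order 4: 3.
Total: 5.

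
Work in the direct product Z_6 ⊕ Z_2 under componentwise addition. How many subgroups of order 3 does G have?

1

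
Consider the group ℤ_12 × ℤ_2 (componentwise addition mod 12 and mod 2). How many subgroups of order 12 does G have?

|G| = 24 and 12 | 24, so subgroups of order 12 are possible by Lagrange.
The subgroups of order 12 are: {(0,0), (0,1), (2,0), (2,1), (4,0), (4,1), (6,0), (6,1), (8,0), (8,1), (10,0), (10,1)}; {(0,0), (1,0), (2,0), (3,0), (4,0), (5,0), (6,0), (7,0), (8,0), (9,0), (10,0), (11,0)}; {(0,0), (1,1), (2,0), (3,1), (4,0), (5,1), (6,0), (7,1), (8,0), (9,1), (10,0), (11,1)}.
So G has 3 subgroups of order 12.

3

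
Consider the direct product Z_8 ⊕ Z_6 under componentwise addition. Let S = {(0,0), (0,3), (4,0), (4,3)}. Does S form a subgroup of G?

|S| = 4 divides |G| = 48, consistent with Lagrange.
S contains the identity, every element's inverse is in S, and S is closed under +: it is a subgroup.

Yes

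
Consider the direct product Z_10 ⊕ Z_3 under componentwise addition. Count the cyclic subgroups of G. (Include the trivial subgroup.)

8

Each element a generates a cyclic subgroup ⟨a⟩; distinct elements may generate the same one (a cyclic group of order d has φ(d) generators).
Cyclic subgroups by order — order 1: 1; order 2: 1; order 3: 1; order 5: 1; order 6: 1; order 10: 1; order 15: 1; order 30: 1.
Total: 8.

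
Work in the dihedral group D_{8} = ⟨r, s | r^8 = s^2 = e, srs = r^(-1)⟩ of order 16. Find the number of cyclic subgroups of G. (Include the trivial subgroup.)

Group the elements of G by the cyclic subgroup they generate; each cyclic subgroup of order d accounts for φ(d) elements.
Cyclic subgroups by order — order 1: 1; order 2: 9; order 4: 1; order 8: 1.
Total: 12.

12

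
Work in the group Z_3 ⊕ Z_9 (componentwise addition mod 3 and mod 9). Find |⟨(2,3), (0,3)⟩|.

|⟨(2,3)⟩| = 3 and |⟨(0,3)⟩| = 3, so |H| is a multiple of lcm(3, 3) = 3 and divides |G| = 27.
Closing under the operation: H = {(0,0), (0,3), (0,6), (1,0), (1,3), (1,6), (2,0), (2,3), (2,6)}, so |H| = 9.

9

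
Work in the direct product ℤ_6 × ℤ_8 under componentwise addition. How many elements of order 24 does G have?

16

An element (a,b) has order lcm(ord(a), ord(b)); count pairs with lcm equal to 24.
Enumerating gives 16 such elements.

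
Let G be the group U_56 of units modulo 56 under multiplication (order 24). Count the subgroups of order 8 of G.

|G| = 24 and 8 | 24, so subgroups of order 8 are possible by Lagrange.
The subgroups of order 8 are: {1, 13, 15, 27, 29, 41, 43, 55}.
So G has 1 subgroup of order 8.

1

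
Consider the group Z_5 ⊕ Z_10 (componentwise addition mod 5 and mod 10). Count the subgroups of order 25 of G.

|G| = 50 and 25 | 50, so subgroups of order 25 are possible by Lagrange.
The subgroups of order 25 are: {(0,0), (0,2), (0,4), (0,6), (0,8), (1,0), (1,2), (1,4), (1,6), (1,8), (2,0), (2,2), (2,4), (2,6), (2,8), (3,0), (3,2), (3,4), (3,6), (3,8), (4,0), (4,2), (4,4), (4,6), (4,8)}.
So G has 1 subgroup of order 25.

1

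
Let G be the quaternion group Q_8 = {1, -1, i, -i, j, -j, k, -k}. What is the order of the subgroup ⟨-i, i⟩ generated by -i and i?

4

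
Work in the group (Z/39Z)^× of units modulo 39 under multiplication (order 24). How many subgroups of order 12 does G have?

3

|G| = 24 and 12 | 24, so subgroups of order 12 are possible by Lagrange.
The subgroups of order 12 are: {1, 2, 4, 5, 8, 10, 11, 16, 20, 22, 25, 32}; {1, 4, 10, 14, 16, 17, 22, 23, 25, 29, 35, 38}; {1, 4, 7, 10, 16, 19, 22, 25, 28, 31, 34, 37}.
So G has 3 subgroups of order 12.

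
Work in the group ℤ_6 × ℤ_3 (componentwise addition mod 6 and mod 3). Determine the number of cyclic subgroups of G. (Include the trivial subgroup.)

10

Group the elements of G by the cyclic subgroup they generate; each cyclic subgroup of order d accounts for φ(d) elements.
Cyclic subgroups by order — order 1: 1; order 2: 1; order 3: 4; order 6: 4.
Total: 10.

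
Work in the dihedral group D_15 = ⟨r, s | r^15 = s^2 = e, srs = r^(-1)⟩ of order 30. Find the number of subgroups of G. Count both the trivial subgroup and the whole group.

28

|G| = 30, so by Lagrange every subgroup order divides 30. Divisors: 1, 2, 3, 5, 6, 10, 15, 30.
Subgroups by order — order 1: 1; order 2: 15; order 3: 1; order 5: 1; order 6: 5; order 10: 3; order 15: 1; order 30: 1.
Total: 1 + 15 + 1 + 1 + 5 + 3 + 1 + 1 = 28.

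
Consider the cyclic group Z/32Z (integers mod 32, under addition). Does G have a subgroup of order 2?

2 | 32. A subgroup of order 2 is {0, 16}.

Yes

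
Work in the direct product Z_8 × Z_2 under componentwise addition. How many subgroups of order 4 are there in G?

|G| = 16 and 4 | 16, so subgroups of order 4 are possible by Lagrange.
The subgroups of order 4 are: {(0,0), (0,1), (4,0), (4,1)}; {(0,0), (2,0), (4,0), (6,0)}; {(0,0), (2,1), (4,0), (6,1)}.
So G has 3 subgroups of order 4.

3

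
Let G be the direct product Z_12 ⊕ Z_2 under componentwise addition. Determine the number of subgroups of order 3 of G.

|G| = 24 and 3 | 24, so subgroups of order 3 are possible by Lagrange.
The subgroups of order 3 are: {(0,0), (4,0), (8,0)}.
So G has 1 subgroup of order 3.

1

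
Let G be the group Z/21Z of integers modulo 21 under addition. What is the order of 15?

In Z/21Z, the order of an element a is n/gcd(a, n).
gcd(15, 21) = 3, so |⟨15⟩| = 21/3 = 7.

7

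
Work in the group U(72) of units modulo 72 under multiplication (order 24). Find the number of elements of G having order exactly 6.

14

Enumerating element orders in G gives 14 elements of order 6.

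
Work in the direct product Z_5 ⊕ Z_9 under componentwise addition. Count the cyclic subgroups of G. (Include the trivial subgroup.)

6

Group the elements of G by the cyclic subgroup they generate; each cyclic subgroup of order d accounts for φ(d) elements.
Cyclic subgroups by order — order 1: 1; order 3: 1; order 5: 1; order 9: 1; order 15: 1; order 45: 1.
Total: 6.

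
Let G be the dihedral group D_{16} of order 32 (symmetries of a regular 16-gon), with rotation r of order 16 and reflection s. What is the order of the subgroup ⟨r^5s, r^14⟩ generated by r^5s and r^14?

|⟨r^5s⟩| = 2 and |⟨r^14⟩| = 8, so |H| is a multiple of lcm(2, 8) = 8 and divides |G| = 32.
Closing under the operation: H = {e, r^2, r^4, r^6, r^8, r^10, r^12, r^14, rs, r^3s, r^5s, r^7s, r^9s, r^11s, r^13s, r^15s}, so |H| = 16.

16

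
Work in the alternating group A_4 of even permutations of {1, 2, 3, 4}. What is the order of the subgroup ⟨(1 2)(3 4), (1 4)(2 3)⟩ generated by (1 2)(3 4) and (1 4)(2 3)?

|⟨(1 2)(3 4)⟩| = 2 and |⟨(1 4)(2 3)⟩| = 2, so |H| is a multiple of lcm(2, 2) = 2 and divides |G| = 12.
Closing under the operation: H = {e, (1 2)(3 4), (1 3)(2 4), (1 4)(2 3)}, so |H| = 4.

4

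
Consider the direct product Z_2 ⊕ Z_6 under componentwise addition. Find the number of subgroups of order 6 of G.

3

|G| = 12 and 6 | 12, so subgroups of order 6 are possible by Lagrange.
The subgroups of order 6 are: {(0,0), (0,1), (0,2), (0,3), (0,4), (0,5)}; {(0,0), (0,2), (0,4), (1,0), (1,2), (1,4)}; {(0,0), (0,2), (0,4), (1,1), (1,3), (1,5)}.
So G has 3 subgroups of order 6.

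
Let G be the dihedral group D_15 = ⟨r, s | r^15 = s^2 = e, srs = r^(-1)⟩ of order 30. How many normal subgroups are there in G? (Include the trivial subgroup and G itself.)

G has 28 subgroups. Checking conjugation-invariance by order — order 1: 1/1 normal; order 2: 0/15 normal; order 3: 1/1 normal; order 5: 1/1 normal; order 6: 0/5 normal; order 10: 0/3 normal; order 15: 1/1 normal; order 30: 1/1 normal.
Total normal subgroups: 5.

5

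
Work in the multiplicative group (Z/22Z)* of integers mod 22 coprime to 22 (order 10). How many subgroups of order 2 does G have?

|G| = 10 and 2 | 10, so subgroups of order 2 are possible by Lagrange.
The subgroups of order 2 are: {1, 21}.
So G has 1 subgroup of order 2.

1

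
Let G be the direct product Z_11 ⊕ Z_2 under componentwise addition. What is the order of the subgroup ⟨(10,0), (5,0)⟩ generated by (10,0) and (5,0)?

11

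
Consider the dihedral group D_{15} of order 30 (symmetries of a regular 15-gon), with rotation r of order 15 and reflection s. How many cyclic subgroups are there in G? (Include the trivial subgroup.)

19

A cyclic subgroup of order d is generated by each of its φ(d) elements of order d, so the cyclic subgroups of order d number (#elements of order d)/φ(d).
Cyclic subgroups by order — order 1: 1; order 2: 15; order 3: 1; order 5: 1; order 15: 1.
Total: 19.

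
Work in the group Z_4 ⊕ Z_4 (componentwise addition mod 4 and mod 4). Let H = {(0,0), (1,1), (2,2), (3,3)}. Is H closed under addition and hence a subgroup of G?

|H| = 4 divides |G| = 16, consistent with Lagrange.
H contains the identity, every element's inverse is in H, and H is closed under +: it is a subgroup.
In fact H = ⟨(1,1)⟩.

Yes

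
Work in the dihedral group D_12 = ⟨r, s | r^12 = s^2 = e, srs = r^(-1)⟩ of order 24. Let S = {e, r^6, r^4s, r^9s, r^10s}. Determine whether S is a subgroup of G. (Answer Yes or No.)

|S| = 5 does not divide |G| = 24, so by Lagrange S is not a subgroup.

No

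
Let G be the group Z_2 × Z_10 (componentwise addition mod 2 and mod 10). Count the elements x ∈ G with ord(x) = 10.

12

An element (a,b) has order lcm(ord(a), ord(b)); count pairs with lcm equal to 10.
Enumerating gives 12 such elements.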